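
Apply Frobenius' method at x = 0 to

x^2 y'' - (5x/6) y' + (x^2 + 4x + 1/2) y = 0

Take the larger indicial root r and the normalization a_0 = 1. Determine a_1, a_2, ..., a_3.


Write in Frobenius form y'' + (p(x)/x) y' + (q(x)/x^2) y = 0:
  p(x) = -5/6,  q(x) = x^2 + 4x + 1/2.
Indicial equation: r(r-1) + (-5/6) r + (1/2) = 0 -> roots r_1 = 3/2, r_2 = 1/3.
Take r = r_1 = 3/2. Let y(x) = x^r sum_{n>=0} a_n x^n with a_0 = 1.
Substitute y = x^r sum a_n x^n and match x^{r+n}. The recurrence is
  D(n) a_n + 4 a_{n-1} + 1 a_{n-2} = 0,  where D(n) = (r+n)(r+n-1) + (-5/6)(r+n) + (1/2).
  a_n = [-4 a_{n-1} - 1 a_{n-2}] / D(n).
Since the indicial polynomial factors as (r - r_1)(r - r_2), D(n) = (r_1 + n - r_1)(r_1 + n - r_2) = n(n + 7/6).
Evaluating step by step (a_0 = 1):
  n = 1: D(1) = 1(1 + 7/6) = 13/6; numerator = -4(1) = -4; a_1 = (-4)/(13/6) = -24/13
  n = 2: D(2) = 2(2 + 7/6) = 19/3; numerator = -4(-24/13) - 1(1) = 83/13; a_2 = (83/13)/(19/3) = 249/247
  n = 3: D(3) = 3(3 + 7/6) = 25/2; numerator = -4(249/247) - 1(-24/13) = -540/247; a_3 = (-540/247)/(25/2) = -216/1235

r = 3/2; a_0 = 1; a_1 = -24/13; a_2 = 249/247; a_3 = -216/1235


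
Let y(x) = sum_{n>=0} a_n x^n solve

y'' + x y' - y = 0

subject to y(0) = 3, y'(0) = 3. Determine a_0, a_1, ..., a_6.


Ansatz: y(x) = sum_{n>=0} a_n x^n, so y'(x) = sum_{n>=1} n a_n x^(n-1) and y''(x) = sum_{n>=2} n(n-1) a_n x^(n-2).
Substitute into P(x) y'' + Q(x) y' + R(x) y = 0 with P(x) = 1, Q(x) = x, R(x) = -1, and match powers of x.
Initial conditions: a_0 = 3, a_1 = 3.
Setting the coefficient of each power of x to zero and solving order by order (substituting the coefficients already found):
  x^0: 2 a_2 - a_0 = 0  ->  2 a_2 = a_0 = 3  ->  a_2 = 3/2
  x^1: 6 a_3 = 0  ->  a_3 = 0
  x^2: 12 a_4 + a_2 = 0  ->  12 a_4 = -a_2 = -3/2  ->  a_4 = -1/8
  x^3: 20 a_5 + 2 a_3 = 0  ->  20 a_5 = -2 a_3 = 0  ->  a_5 = 0
  x^4: 30 a_6 + 3 a_4 = 0  ->  30 a_6 = -3 a_4 = 3/8  ->  a_6 = 1/80
Truncated series: y(x) = 3 + 3 x + (3/2) x^2 - (1/8) x^4 + (1/80) x^6 + O(x^7).

a_0 = 3; a_1 = 3; a_2 = 3/2; a_3 = 0; a_4 = -1/8; a_5 = 0; a_6 = 1/80


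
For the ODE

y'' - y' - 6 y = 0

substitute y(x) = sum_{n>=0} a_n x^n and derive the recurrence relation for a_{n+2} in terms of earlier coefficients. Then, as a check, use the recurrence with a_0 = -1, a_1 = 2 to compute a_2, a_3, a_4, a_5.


Substitute y = sum_n a_n x^n.
y''(x) has coefficient (n+2)(n+1) a_{n+2} at x^n;
-y'(x) has coefficient -(n+1) a_{n+1} at x^n;
-6 y(x) has coefficient -6 a_n at x^n.
Matching x^n: (n+2)(n+1) a_{n+2} - (n+1) a_{n+1} - 6 a_n = 0.
Thus a_{n+2} = [(n+1) a_{n+1} + 6 a_n] / ((n+1)(n+2)).

Check with a_0 = -1, a_1 = 2 (apply the recurrence for n = 0, 1, 2, 3): a_0 = -1, a_1 = 2, a_2 = -2, a_3 = 4/3, a_4 = -2/3, a_5 = 4/15.

a_(n+2) = [(n+1) a_(n+1) + 6 a_n] / ((n+1)(n+2)); check: a_0 = -1, a_1 = 2, a_2 = -2, a_3 = 4/3, a_4 = -2/3, a_5 = 4/15


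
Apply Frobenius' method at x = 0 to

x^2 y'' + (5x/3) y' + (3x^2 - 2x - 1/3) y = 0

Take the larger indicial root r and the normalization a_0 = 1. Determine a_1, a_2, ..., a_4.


Write in Frobenius form y'' + (p(x)/x) y' + (q(x)/x^2) y = 0:
  p(x) = 5/3,  q(x) = 3x^2 - 2x - 1/3.
Indicial equation: r(r-1) + (5/3) r + (-1/3) = 0 -> roots r_1 = 1/3, r_2 = -1.
Take r = r_1 = 1/3. Let y(x) = x^r sum_{n>=0} a_n x^n with a_0 = 1.
Substitute y = x^r sum a_n x^n and match x^{r+n}. The recurrence is
  D(n) a_n - 2 a_{n-1} + 3 a_{n-2} = 0,  where D(n) = (r+n)(r+n-1) + (5/3)(r+n) + (-1/3).
  a_n = [2 a_{n-1} - 3 a_{n-2}] / D(n).
Since the indicial polynomial factors as (r - r_1)(r - r_2), D(n) = (r_1 + n - r_1)(r_1 + n - r_2) = n(n + 4/3).
Evaluating step by step (a_0 = 1):
  n = 1: D(1) = 1(1 + 4/3) = 7/3; numerator = 2(1) = 2; a_1 = (2)/(7/3) = 6/7
  n = 2: D(2) = 2(2 + 4/3) = 20/3; numerator = 2(6/7) - 3(1) = -9/7; a_2 = (-9/7)/(20/3) = -27/140
  n = 3: D(3) = 3(3 + 4/3) = 13; numerator = 2(-27/140) - 3(6/7) = -207/70; a_3 = (-207/70)/(13) = -207/910
  n = 4: D(4) = 4(4 + 4/3) = 64/3; numerator = 2(-207/910) - 3(-27/140) = 45/364; a_4 = (45/364)/(64/3) = 135/23296

r = 1/3; a_0 = 1; a_1 = 6/7; a_2 = -27/140; a_3 = -207/910; a_4 = 135/23296


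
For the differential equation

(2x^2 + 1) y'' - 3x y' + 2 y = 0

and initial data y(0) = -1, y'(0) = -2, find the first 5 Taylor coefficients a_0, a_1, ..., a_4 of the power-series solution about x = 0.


Ansatz: y(x) = sum_{n>=0} a_n x^n, so y'(x) = sum_{n>=1} n a_n x^(n-1) and y''(x) = sum_{n>=2} n(n-1) a_n x^(n-2).
Substitute into P(x) y'' + Q(x) y' + R(x) y = 0 with P(x) = 2x^2 + 1, Q(x) = -3x, R(x) = 2, and match powers of x.
Initial conditions: a_0 = -1, a_1 = -2.
Setting the coefficient of each power of x to zero and solving order by order (substituting the coefficients already found):
  x^0: 2 a_2 + 2 a_0 = 0  ->  2 a_2 = -2 a_0 = 2  ->  a_2 = 1
  x^1: 6 a_3 - a_1 = 0  ->  6 a_3 = a_1 = -2  ->  a_3 = -1/3
  x^2: 12 a_4 = 0  ->  a_4 = 0
Truncated series: y(x) = -1 - 2 x + x^2 - (1/3) x^3 + O(x^5).

a_0 = -1; a_1 = -2; a_2 = 1; a_3 = -1/3; a_4 = 0


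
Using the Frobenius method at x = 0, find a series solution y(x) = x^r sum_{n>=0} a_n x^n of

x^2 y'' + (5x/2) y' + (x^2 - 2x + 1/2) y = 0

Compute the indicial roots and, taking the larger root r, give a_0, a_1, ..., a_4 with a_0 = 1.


Write in Frobenius form y'' + (p(x)/x) y' + (q(x)/x^2) y = 0:
  p(x) = 5/2,  q(x) = x^2 - 2x + 1/2.
Indicial equation: r(r-1) + (5/2) r + (1/2) = 0 -> roots r_1 = -1/2, r_2 = -1.
Take r = r_1 = -1/2. Let y(x) = x^r sum_{n>=0} a_n x^n with a_0 = 1.
Substitute y = x^r sum a_n x^n and match x^{r+n}. The recurrence is
  D(n) a_n - 2 a_{n-1} + 1 a_{n-2} = 0,  where D(n) = (r+n)(r+n-1) + (5/2)(r+n) + (1/2).
  a_n = [2 a_{n-1} - 1 a_{n-2}] / D(n).
Since the indicial polynomial factors as (r - r_1)(r - r_2), D(n) = (r_1 + n - r_1)(r_1 + n - r_2) = n(n + 1/2).
Evaluating step by step (a_0 = 1):
  n = 1: D(1) = 1(1 + 1/2) = 3/2; numerator = 2(1) = 2; a_1 = (2)/(3/2) = 4/3
  n = 2: D(2) = 2(2 + 1/2) = 5; numerator = 2(4/3) - 1(1) = 5/3; a_2 = (5/3)/(5) = 1/3
  n = 3: D(3) = 3(3 + 1/2) = 21/2; numerator = 2(1/3) - 1(4/3) = -2/3; a_3 = (-2/3)/(21/2) = -4/63
  n = 4: D(4) = 4(4 + 1/2) = 18; numerator = 2(-4/63) - 1(1/3) = -29/63; a_4 = (-29/63)/(18) = -29/1134

r = -1/2; a_0 = 1; a_1 = 4/3; a_2 = 1/3; a_3 = -4/63; a_4 = -29/1134


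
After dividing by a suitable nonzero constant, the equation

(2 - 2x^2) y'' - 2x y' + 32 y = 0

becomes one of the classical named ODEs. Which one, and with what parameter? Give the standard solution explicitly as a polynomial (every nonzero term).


All three coefficients share the factor 2; dividing through by 2 gives  (1 - x^2) y'' - x y' + 16 y = 0.
This matches the Chebyshev equation (1 - x^2) y'' - x y' + n^2 y = 0 (note the -x y' term, not -2x y') with n^2 = 16, so n = 4; the polynomial solution is T_4(x).
With y = sum_k a_k x^k, matching x^k gives (k+2)(k+1) a_{k+2} = (k^2 - n^2) a_k = (k - 4)(k + 4) a_k. The right side vanishes at k = 4, so the series with the parity of 4 terminates at degree 4.
Standard normalization: leading coefficient of T_n is 2^(n-1), so a_4 = 2^3 = 8. Work downward with a_k = (k+1)(k+2) a_{k+2} / ((k - 4)(k + 4)):
  a_2 = (3)(4)(8) / ((2 - 4)(2 + 4)) = 96/(-12) = -8
  a_0 = (1)(2)(-8) / ((0 - 4)(0 + 4)) = -16/(-16) = 1
Hence T_4(x) = 8 x^4 - 8 x^2 + 1.

T_4(x); series = 8 x^4 - 8 x^2 + 1


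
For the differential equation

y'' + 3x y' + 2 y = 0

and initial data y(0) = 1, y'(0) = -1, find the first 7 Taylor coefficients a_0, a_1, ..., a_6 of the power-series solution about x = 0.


Ansatz: y(x) = sum_{n>=0} a_n x^n, so y'(x) = sum_{n>=1} n a_n x^(n-1) and y''(x) = sum_{n>=2} n(n-1) a_n x^(n-2).
Substitute into P(x) y'' + Q(x) y' + R(x) y = 0 with P(x) = 1, Q(x) = 3x, R(x) = 2, and match powers of x.
Initial conditions: a_0 = 1, a_1 = -1.
Setting the coefficient of each power of x to zero and solving order by order (substituting the coefficients already found):
  x^0: 2 a_2 + 2 a_0 = 0  ->  2 a_2 = -2 a_0 = -2  ->  a_2 = -1
  x^1: 6 a_3 + 5 a_1 = 0  ->  6 a_3 = -5 a_1 = 5  ->  a_3 = 5/6
  x^2: 12 a_4 + 8 a_2 = 0  ->  12 a_4 = -8 a_2 = 8  ->  a_4 = 2/3
  x^3: 20 a_5 + 11 a_3 = 0  ->  20 a_5 = -11 a_3 = -55/6  ->  a_5 = -11/24
  x^4: 30 a_6 + 14 a_4 = 0  ->  30 a_6 = -14 a_4 = -28/3  ->  a_6 = -14/45
Truncated series: y(x) = 1 - x - x^2 + (5/6) x^3 + (2/3) x^4 - (11/24) x^5 - (14/45) x^6 + O(x^7).

a_0 = 1; a_1 = -1; a_2 = -1; a_3 = 5/6; a_4 = 2/3; a_5 = -11/24; a_6 = -14/45


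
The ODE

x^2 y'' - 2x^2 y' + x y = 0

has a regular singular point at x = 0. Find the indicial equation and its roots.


Divide by x^2 to reach normal form y'' + P_1(x) y' + P_2(x) y = 0 with P_1(x) = -2 and P_2(x) = 1/x.
x = 0 is a singular point because the y-coefficient 1/x has a pole at x = 0.
It is a regular singular point because x P_1(x) = p(x) = -2x and x^2 P_2(x) = q(x) = x are polynomials, hence analytic at x = 0.
p(0) = 0,  q(0) = 0.
Indicial equation: r(r-1) + p(0) r + q(0) = 0, i.e. r^2 + (p(0) - 1) r + q(0) = 0, i.e. r^2 - 1 r = 0.
Discriminant: (-1)^2 - 4(0) = 1, so r = (1 ± 1)/2.
Solving: r_1 = 1, r_2 = 0.

indicial: r^2 - 1 r = 0; roots r_1 = 1, r_2 = 0


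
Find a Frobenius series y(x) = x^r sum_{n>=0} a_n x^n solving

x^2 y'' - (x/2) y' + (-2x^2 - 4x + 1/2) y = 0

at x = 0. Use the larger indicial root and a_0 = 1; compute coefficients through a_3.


Write in Frobenius form y'' + (p(x)/x) y' + (q(x)/x^2) y = 0:
  p(x) = -1/2,  q(x) = -2x^2 - 4x + 1/2.
Indicial equation: r(r-1) + (-1/2) r + (1/2) = 0 -> roots r_1 = 1, r_2 = 1/2.
Take r = r_1 = 1. Let y(x) = x^r sum_{n>=0} a_n x^n with a_0 = 1.
Substitute y = x^r sum a_n x^n and match x^{r+n}. The recurrence is
  D(n) a_n - 4 a_{n-1} - 2 a_{n-2} = 0,  where D(n) = (r+n)(r+n-1) + (-1/2)(r+n) + (1/2).
  a_n = [4 a_{n-1} + 2 a_{n-2}] / D(n).
Since the indicial polynomial factors as (r - r_1)(r - r_2), D(n) = (r_1 + n - r_1)(r_1 + n - r_2) = n(n + 1/2).
Evaluating step by step (a_0 = 1):
  n = 1: D(1) = 1(1 + 1/2) = 3/2; numerator = 4(1) = 4; a_1 = (4)/(3/2) = 8/3
  n = 2: D(2) = 2(2 + 1/2) = 5; numerator = 4(8/3) + 2(1) = 38/3; a_2 = (38/3)/(5) = 38/15
  n = 3: D(3) = 3(3 + 1/2) = 21/2; numerator = 4(38/15) + 2(8/3) = 232/15; a_3 = (232/15)/(21/2) = 464/315

r = 1; a_0 = 1; a_1 = 8/3; a_2 = 38/15; a_3 = 464/315


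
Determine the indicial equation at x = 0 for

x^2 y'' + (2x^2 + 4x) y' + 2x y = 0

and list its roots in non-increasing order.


Divide by x^2 to reach normal form y'' + P_1(x) y' + P_2(x) y = 0 with P_1(x) = 2 + 4/x and P_2(x) = 2/x.
x = 0 is a singular point because the y'-coefficient 2 + 4/x has a pole at x = 0 and the y-coefficient 2/x has a pole at x = 0.
It is a regular singular point because x P_1(x) = p(x) = 2x + 4 and x^2 P_2(x) = q(x) = 2x are polynomials, hence analytic at x = 0.
p(0) = 4,  q(0) = 0.
Indicial equation: r(r-1) + p(0) r + q(0) = 0, i.e. r^2 + (p(0) - 1) r + q(0) = 0, i.e. r^2 + 3 r = 0.
Discriminant: (3)^2 - 4(0) = 9, so r = (-3 ± 3)/2.
Solving: r_1 = 0, r_2 = -3.

indicial: r^2 + 3 r = 0; roots r_1 = 0, r_2 = -3


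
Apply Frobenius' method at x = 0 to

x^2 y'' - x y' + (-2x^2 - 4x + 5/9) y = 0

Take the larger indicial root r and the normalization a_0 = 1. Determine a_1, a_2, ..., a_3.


Write in Frobenius form y'' + (p(x)/x) y' + (q(x)/x^2) y = 0:
  p(x) = -1,  q(x) = -2x^2 - 4x + 5/9.
Indicial equation: r(r-1) + (-1) r + (5/9) = 0 -> roots r_1 = 5/3, r_2 = 1/3.
Take r = r_1 = 5/3. Let y(x) = x^r sum_{n>=0} a_n x^n with a_0 = 1.
Substitute y = x^r sum a_n x^n and match x^{r+n}. The recurrence is
  D(n) a_n - 4 a_{n-1} - 2 a_{n-2} = 0,  where D(n) = (r+n)(r+n-1) + (-1)(r+n) + (5/9).
  a_n = [4 a_{n-1} + 2 a_{n-2}] / D(n).
Since the indicial polynomial factors as (r - r_1)(r - r_2), D(n) = (r_1 + n - r_1)(r_1 + n - r_2) = n(n + 4/3).
Evaluating step by step (a_0 = 1):
  n = 1: D(1) = 1(1 + 4/3) = 7/3; numerator = 4(1) = 4; a_1 = (4)/(7/3) = 12/7
  n = 2: D(2) = 2(2 + 4/3) = 20/3; numerator = 4(12/7) + 2(1) = 62/7; a_2 = (62/7)/(20/3) = 93/70
  n = 3: D(3) = 3(3 + 4/3) = 13; numerator = 4(93/70) + 2(12/7) = 306/35; a_3 = (306/35)/(13) = 306/455

r = 5/3; a_0 = 1; a_1 = 12/7; a_2 = 93/70; a_3 = 306/455


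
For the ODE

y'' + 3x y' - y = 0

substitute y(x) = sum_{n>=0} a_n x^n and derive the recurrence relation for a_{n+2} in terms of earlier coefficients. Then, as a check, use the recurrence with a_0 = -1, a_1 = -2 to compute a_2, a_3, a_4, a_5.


Substitute y = sum_n a_n x^n.
y''(x) has coefficient (n+2)(n+1) a_{n+2} at x^n;
3 x y'(x) has coefficient 3 n a_n at x^n (shift);
-y(x) has coefficient -1 a_n at x^n.
Matching x^n: (n+2)(n+1) a_{n+2} + (3n - 1) a_n = 0.
Thus a_{n+2} = (-3n + 1) / ((n+1)(n+2)) * a_n.

Check with a_0 = -1, a_1 = -2 (apply the recurrence for n = 0, 1, 2, 3): a_0 = -1, a_1 = -2, a_2 = -1/2, a_3 = 2/3, a_4 = 5/24, a_5 = -4/15.

a_(n+2) = (-3n + 1) / ((n+1)(n+2)) * a_n; check: a_0 = -1, a_1 = -2, a_2 = -1/2, a_3 = 2/3, a_4 = 5/24, a_5 = -4/15


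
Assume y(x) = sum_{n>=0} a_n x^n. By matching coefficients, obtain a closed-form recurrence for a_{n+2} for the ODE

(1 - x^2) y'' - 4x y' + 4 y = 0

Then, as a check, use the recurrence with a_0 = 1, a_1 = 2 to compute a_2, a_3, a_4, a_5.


Substitute y = sum_n a_n x^n.
(1 - 1 x^2) y'' contributes (n+2)(n+1) a_{n+2} - n(n-1) a_n at x^n.
-4 x y'(x) contributes -4 n a_n at x^n.
4 y(x) contributes 4 a_n at x^n.
Matching x^n: (n+2)(n+1) a_{n+2} + (-n(n-1) - 4 n + 4) a_n = 0.
Thus a_{n+2} = (n(n-1) + 4 n - 4) / ((n+1)(n+2)) * a_n.

Check with a_0 = 1, a_1 = 2 (apply the recurrence for n = 0, 1, 2, 3): a_0 = 1, a_1 = 2, a_2 = -2, a_3 = 0, a_4 = -1, a_5 = 0.

a_(n+2) = (n(n-1) + 4 n - 4) / ((n+1)(n+2)) * a_n; check: a_0 = 1, a_1 = 2, a_2 = -2, a_3 = 0, a_4 = -1, a_5 = 0


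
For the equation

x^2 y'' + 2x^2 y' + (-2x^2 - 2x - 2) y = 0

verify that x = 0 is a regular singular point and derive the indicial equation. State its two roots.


Divide by x^2 to reach normal form y'' + P_1(x) y' + P_2(x) y = 0 with P_1(x) = 2 and P_2(x) = -2 - 2/x - 2/x^2.
x = 0 is a singular point because the y-coefficient -2 - 2/x - 2/x^2 has a pole at x = 0.
It is a regular singular point because x P_1(x) = p(x) = 2x and x^2 P_2(x) = q(x) = -2x^2 - 2x - 2 are polynomials, hence analytic at x = 0.
p(0) = 0,  q(0) = -2.
Indicial equation: r(r-1) + p(0) r + q(0) = 0, i.e. r^2 + (p(0) - 1) r + q(0) = 0, i.e. r^2 - 1 r - 2 = 0.
Discriminant: (-1)^2 - 4(-2) = 9, so r = (1 ± 3)/2.
Solving: r_1 = 2, r_2 = -1.

indicial: r^2 - 1 r - 2 = 0; roots r_1 = 2, r_2 = -1


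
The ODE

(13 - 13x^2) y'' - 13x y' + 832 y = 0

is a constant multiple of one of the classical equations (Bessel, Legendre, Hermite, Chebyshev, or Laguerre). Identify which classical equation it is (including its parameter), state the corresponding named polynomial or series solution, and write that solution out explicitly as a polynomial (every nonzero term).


All three coefficients share the factor 13; dividing through by 13 gives  (1 - x^2) y'' - x y' + 64 y = 0.
This matches the Chebyshev equation (1 - x^2) y'' - x y' + n^2 y = 0 (note the -x y' term, not -2x y') with n^2 = 64, so n = 8; the polynomial solution is T_8(x).
With y = sum_k a_k x^k, matching x^k gives (k+2)(k+1) a_{k+2} = (k^2 - n^2) a_k = (k - 8)(k + 8) a_k. The right side vanishes at k = 8, so the series with the parity of 8 terminates at degree 8.
Standard normalization: leading coefficient of T_n is 2^(n-1), so a_8 = 2^7 = 128. Work downward with a_k = (k+1)(k+2) a_{k+2} / ((k - 8)(k + 8)):
  a_6 = (7)(8)(128) / ((6 - 8)(6 + 8)) = 7168/(-28) = -256
  a_4 = (5)(6)(-256) / ((4 - 8)(4 + 8)) = -7680/(-48) = 160
  a_2 = (3)(4)(160) / ((2 - 8)(2 + 8)) = 1920/(-60) = -32
  a_0 = (1)(2)(-32) / ((0 - 8)(0 + 8)) = -64/(-64) = 1
Hence T_8(x) = 128 x^8 - 256 x^6 + 160 x^4 - 32 x^2 + 1.

T_8(x); series = 128 x^8 - 256 x^6 + 160 x^4 - 32 x^2 + 1


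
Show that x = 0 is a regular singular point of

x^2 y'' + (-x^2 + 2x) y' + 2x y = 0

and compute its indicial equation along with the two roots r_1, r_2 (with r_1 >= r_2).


Divide by x^2 to reach normal form y'' + P_1(x) y' + P_2(x) y = 0 with P_1(x) = -1 + 2/x and P_2(x) = 2/x.
x = 0 is a singular point because the y'-coefficient -1 + 2/x has a pole at x = 0 and the y-coefficient 2/x has a pole at x = 0.
It is a regular singular point because x P_1(x) = p(x) = 2 - x and x^2 P_2(x) = q(x) = 2x are polynomials, hence analytic at x = 0.
p(0) = 2,  q(0) = 0.
Indicial equation: r(r-1) + p(0) r + q(0) = 0, i.e. r^2 + (p(0) - 1) r + q(0) = 0, i.e. r^2 + 1 r = 0.
Discriminant: (1)^2 - 4(0) = 1, so r = (-1 ± 1)/2.
Solving: r_1 = 0, r_2 = -1.

indicial: r^2 + 1 r = 0; roots r_1 = 0, r_2 = -1


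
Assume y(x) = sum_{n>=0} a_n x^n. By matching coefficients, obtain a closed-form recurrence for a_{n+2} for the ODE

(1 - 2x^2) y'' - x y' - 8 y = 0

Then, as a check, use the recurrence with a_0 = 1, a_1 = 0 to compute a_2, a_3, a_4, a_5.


Substitute y = sum_n a_n x^n.
(1 - 2 x^2) y'' contributes (n+2)(n+1) a_{n+2} - 2 n(n-1) a_n at x^n.
-x y'(x) contributes -n a_n at x^n.
-8 y(x) contributes -8 a_n at x^n.
Matching x^n: (n+2)(n+1) a_{n+2} + (-2 n(n-1) - n - 8) a_n = 0.
Thus a_{n+2} = (2 n(n-1) + n + 8) / ((n+1)(n+2)) * a_n.

Check with a_0 = 1, a_1 = 0 (apply the recurrence for n = 0, 1, 2, 3): a_0 = 1, a_1 = 0, a_2 = 4, a_3 = 0, a_4 = 14/3, a_5 = 0.

a_(n+2) = (2 n(n-1) + n + 8) / ((n+1)(n+2)) * a_n; check: a_0 = 1, a_1 = 0, a_2 = 4, a_3 = 0, a_4 = 14/3, a_5 = 0


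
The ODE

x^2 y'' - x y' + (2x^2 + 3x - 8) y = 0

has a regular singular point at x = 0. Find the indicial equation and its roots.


Divide by x^2 to reach normal form y'' + P_1(x) y' + P_2(x) y = 0 with P_1(x) = -1/x and P_2(x) = 2 + 3/x - 8/x^2.
x = 0 is a singular point because the y'-coefficient -1/x has a pole at x = 0 and the y-coefficient 2 + 3/x - 8/x^2 has a pole at x = 0.
It is a regular singular point because x P_1(x) = p(x) = -1 and x^2 P_2(x) = q(x) = 2x^2 + 3x - 8 are polynomials, hence analytic at x = 0.
p(0) = -1,  q(0) = -8.
Indicial equation: r(r-1) + p(0) r + q(0) = 0, i.e. r^2 + (p(0) - 1) r + q(0) = 0, i.e. r^2 - 2 r - 8 = 0.
Discriminant: (-2)^2 - 4(-8) = 36, so r = (2 ± 6)/2.
Solving: r_1 = 4, r_2 = -2.

indicial: r^2 - 2 r - 8 = 0; roots r_1 = 4, r_2 = -2


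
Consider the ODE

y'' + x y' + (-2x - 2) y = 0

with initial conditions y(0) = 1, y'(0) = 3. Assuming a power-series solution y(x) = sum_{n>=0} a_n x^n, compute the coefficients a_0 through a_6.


Ansatz: y(x) = sum_{n>=0} a_n x^n, so y'(x) = sum_{n>=1} n a_n x^(n-1) and y''(x) = sum_{n>=2} n(n-1) a_n x^(n-2).
Substitute into P(x) y'' + Q(x) y' + R(x) y = 0 with P(x) = 1, Q(x) = x, R(x) = -2x - 2, and match powers of x.
Initial conditions: a_0 = 1, a_1 = 3.
Setting the coefficient of each power of x to zero and solving order by order (substituting the coefficients already found):
  x^0: 2 a_2 - 2 a_0 = 0  ->  2 a_2 = 2 a_0 = 2  ->  a_2 = 1
  x^1: 6 a_3 - a_1 - 2 a_0 = 0  ->  6 a_3 = a_1 + 2 a_0 = 5  ->  a_3 = 5/6
  x^2: 12 a_4 - 2 a_1 = 0  ->  12 a_4 = 2 a_1 = 6  ->  a_4 = 1/2
  x^3: 20 a_5 + a_3 - 2 a_2 = 0  ->  20 a_5 = -a_3 + 2 a_2 = 7/6  ->  a_5 = 7/120
  x^4: 30 a_6 + 2 a_4 - 2 a_3 = 0  ->  30 a_6 = -2 a_4 + 2 a_3 = 2/3  ->  a_6 = 1/45
Truncated series: y(x) = 1 + 3 x + x^2 + (5/6) x^3 + (1/2) x^4 + (7/120) x^5 + (1/45) x^6 + O(x^7).

a_0 = 1; a_1 = 3; a_2 = 1; a_3 = 5/6; a_4 = 1/2; a_5 = 7/120; a_6 = 1/45


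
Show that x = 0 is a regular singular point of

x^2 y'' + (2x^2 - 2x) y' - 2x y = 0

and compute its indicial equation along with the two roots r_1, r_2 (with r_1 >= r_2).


Divide by x^2 to reach normal form y'' + P_1(x) y' + P_2(x) y = 0 with P_1(x) = 2 - 2/x and P_2(x) = -2/x.
x = 0 is a singular point because the y'-coefficient 2 - 2/x has a pole at x = 0 and the y-coefficient -2/x has a pole at x = 0.
It is a regular singular point because x P_1(x) = p(x) = 2x - 2 and x^2 P_2(x) = q(x) = -2x are polynomials, hence analytic at x = 0.
p(0) = -2,  q(0) = 0.
Indicial equation: r(r-1) + p(0) r + q(0) = 0, i.e. r^2 + (p(0) - 1) r + q(0) = 0, i.e. r^2 - 3 r = 0.
Discriminant: (-3)^2 - 4(0) = 9, so r = (3 ± 3)/2.
Solving: r_1 = 3, r_2 = 0.

indicial: r^2 - 3 r = 0; roots r_1 = 3, r_2 = 0


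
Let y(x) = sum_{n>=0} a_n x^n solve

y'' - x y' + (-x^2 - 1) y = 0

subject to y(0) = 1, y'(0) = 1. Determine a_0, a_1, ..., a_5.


Ansatz: y(x) = sum_{n>=0} a_n x^n, so y'(x) = sum_{n>=1} n a_n x^(n-1) and y''(x) = sum_{n>=2} n(n-1) a_n x^(n-2).
Substitute into P(x) y'' + Q(x) y' + R(x) y = 0 with P(x) = 1, Q(x) = -x, R(x) = -x^2 - 1, and match powers of x.
Initial conditions: a_0 = 1, a_1 = 1.
Setting the coefficient of each power of x to zero and solving order by order (substituting the coefficients already found):
  x^0: 2 a_2 - a_0 = 0  ->  2 a_2 = a_0 = 1  ->  a_2 = 1/2
  x^1: 6 a_3 - 2 a_1 = 0  ->  6 a_3 = 2 a_1 = 2  ->  a_3 = 1/3
  x^2: 12 a_4 - 3 a_2 - a_0 = 0  ->  12 a_4 = 3 a_2 + a_0 = 5/2  ->  a_4 = 5/24
  x^3: 20 a_5 - 4 a_3 - a_1 = 0  ->  20 a_5 = 4 a_3 + a_1 = 7/3  ->  a_5 = 7/60
Truncated series: y(x) = 1 + x + (1/2) x^2 + (1/3) x^3 + (5/24) x^4 + (7/60) x^5 + O(x^6).

a_0 = 1; a_1 = 1; a_2 = 1/2; a_3 = 1/3; a_4 = 5/24; a_5 = 7/60


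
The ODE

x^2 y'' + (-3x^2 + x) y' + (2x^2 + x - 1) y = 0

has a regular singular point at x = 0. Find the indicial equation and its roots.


Divide by x^2 to reach normal form y'' + P_1(x) y' + P_2(x) y = 0 with P_1(x) = -3 + 1/x and P_2(x) = 2 + 1/x - 1/x^2.
x = 0 is a singular point because the y'-coefficient -3 + 1/x has a pole at x = 0 and the y-coefficient 2 + 1/x - 1/x^2 has a pole at x = 0.
It is a regular singular point because x P_1(x) = p(x) = 1 - 3x and x^2 P_2(x) = q(x) = 2x^2 + x - 1 are polynomials, hence analytic at x = 0.
p(0) = 1,  q(0) = -1.
Indicial equation: r(r-1) + p(0) r + q(0) = 0, i.e. r^2 + (p(0) - 1) r + q(0) = 0, i.e. r^2 - 1 = 0.
Discriminant: (0)^2 - 4(-1) = 4, so r = (0 ± 2)/2.
Solving: r_1 = 1, r_2 = -1.

indicial: r^2 - 1 = 0; roots r_1 = 1, r_2 = -1


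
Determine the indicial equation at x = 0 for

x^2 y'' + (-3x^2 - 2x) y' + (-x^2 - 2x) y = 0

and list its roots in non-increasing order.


Divide by x^2 to reach normal form y'' + P_1(x) y' + P_2(x) y = 0 with P_1(x) = -3 - 2/x and P_2(x) = -1 - 2/x.
x = 0 is a singular point because the y'-coefficient -3 - 2/x has a pole at x = 0 and the y-coefficient -1 - 2/x has a pole at x = 0.
It is a regular singular point because x P_1(x) = p(x) = -3x - 2 and x^2 P_2(x) = q(x) = -x^2 - 2x are polynomials, hence analytic at x = 0.
p(0) = -2,  q(0) = 0.
Indicial equation: r(r-1) + p(0) r + q(0) = 0, i.e. r^2 + (p(0) - 1) r + q(0) = 0, i.e. r^2 - 3 r = 0.
Discriminant: (-3)^2 - 4(0) = 9, so r = (3 ± 3)/2.
Solving: r_1 = 3, r_2 = 0.

indicial: r^2 - 3 r = 0; roots r_1 = 3, r_2 = 0


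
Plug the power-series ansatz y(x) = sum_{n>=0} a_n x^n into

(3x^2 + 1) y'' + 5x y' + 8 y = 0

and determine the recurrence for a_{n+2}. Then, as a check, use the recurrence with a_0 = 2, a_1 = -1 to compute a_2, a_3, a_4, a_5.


Substitute y = sum_n a_n x^n.
(1 + 3 x^2) y'' contributes (n+2)(n+1) a_{n+2} + 3 n(n-1) a_n at x^n.
5 x y'(x) contributes 5 n a_n at x^n.
8 y(x) contributes 8 a_n at x^n.
Matching x^n: (n+2)(n+1) a_{n+2} + (3 n(n-1) + 5 n + 8) a_n = 0.
Thus a_{n+2} = (-3 n(n-1) - 5 n - 8) / ((n+1)(n+2)) * a_n.

Check with a_0 = 2, a_1 = -1 (apply the recurrence for n = 0, 1, 2, 3): a_0 = 2, a_1 = -1, a_2 = -8, a_3 = 13/6, a_4 = 16, a_5 = -533/120.

a_(n+2) = (-3 n(n-1) - 5 n - 8) / ((n+1)(n+2)) * a_n; check: a_0 = 2, a_1 = -1, a_2 = -8, a_3 = 13/6, a_4 = 16, a_5 = -533/120


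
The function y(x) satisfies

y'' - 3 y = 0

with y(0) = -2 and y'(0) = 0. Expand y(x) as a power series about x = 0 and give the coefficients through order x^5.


Ansatz: y(x) = sum_{n>=0} a_n x^n, so y'(x) = sum_{n>=1} n a_n x^(n-1) and y''(x) = sum_{n>=2} n(n-1) a_n x^(n-2).
Substitute into P(x) y'' + Q(x) y' + R(x) y = 0 with P(x) = 1, Q(x) = 0, R(x) = -3, and match powers of x.
Initial conditions: a_0 = -2, a_1 = 0.
Setting the coefficient of each power of x to zero and solving order by order (substituting the coefficients already found):
  x^0: 2 a_2 - 3 a_0 = 0  ->  2 a_2 = 3 a_0 = -6  ->  a_2 = -3
  x^1: 6 a_3 - 3 a_1 = 0  ->  6 a_3 = 3 a_1 = 0  ->  a_3 = 0
  x^2: 12 a_4 - 3 a_2 = 0  ->  12 a_4 = 3 a_2 = -9  ->  a_4 = -3/4
  x^3: 20 a_5 - 3 a_3 = 0  ->  20 a_5 = 3 a_3 = 0  ->  a_5 = 0
Truncated series: y(x) = -2 - 3 x^2 - (3/4) x^4 + O(x^6).

a_0 = -2; a_1 = 0; a_2 = -3; a_3 = 0; a_4 = -3/4; a_5 = 0


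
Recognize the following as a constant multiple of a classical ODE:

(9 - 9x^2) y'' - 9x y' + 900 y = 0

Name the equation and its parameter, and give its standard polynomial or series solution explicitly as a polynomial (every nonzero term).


All three coefficients share the factor 9; dividing through by 9 gives  (1 - x^2) y'' - x y' + 100 y = 0.
This matches the Chebyshev equation (1 - x^2) y'' - x y' + n^2 y = 0 (note the -x y' term, not -2x y') with n^2 = 100, so n = 10; the polynomial solution is T_10(x).
With y = sum_k a_k x^k, matching x^k gives (k+2)(k+1) a_{k+2} = (k^2 - n^2) a_k = (k - 10)(k + 10) a_k. The right side vanishes at k = 10, so the series with the parity of 10 terminates at degree 10.
Standard normalization: leading coefficient of T_n is 2^(n-1), so a_10 = 2^9 = 512. Work downward with a_k = (k+1)(k+2) a_{k+2} / ((k - 10)(k + 10)):
  a_8 = (9)(10)(512) / ((8 - 10)(8 + 10)) = 46080/(-36) = -1280
  a_6 = (7)(8)(-1280) / ((6 - 10)(6 + 10)) = -71680/(-64) = 1120
  a_4 = (5)(6)(1120) / ((4 - 10)(4 + 10)) = 33600/(-84) = -400
  a_2 = (3)(4)(-400) / ((2 - 10)(2 + 10)) = -4800/(-96) = 50
  a_0 = (1)(2)(50) / ((0 - 10)(0 + 10)) = 100/(-100) = -1
Hence T_10(x) = 512 x^10 - 1280 x^8 + 1120 x^6 - 400 x^4 + 50 x^2 - 1.

T_10(x); series = 512 x^10 - 1280 x^8 + 1120 x^6 - 400 x^4 + 50 x^2 - 1


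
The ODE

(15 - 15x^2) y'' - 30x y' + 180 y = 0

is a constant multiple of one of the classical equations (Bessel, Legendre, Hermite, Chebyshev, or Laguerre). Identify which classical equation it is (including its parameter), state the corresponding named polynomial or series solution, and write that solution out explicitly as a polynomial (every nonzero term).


All three coefficients share the factor 15; dividing through by 15 gives  (1 - x^2) y'' - 2x y' + 12 y = 0.
This matches the Legendre equation (1 - x^2) y'' - 2x y' + n(n+1) y = 0 (note the -2x y' term) with n(n+1) = 12, so n = 3; the polynomial solution is P_3(x).
With y = sum_k a_k x^k, matching x^k gives (k+2)(k+1) a_{k+2} = [k(k+1) - n(n+1)] a_k = (k - 3)(k + 4) a_k. The right side vanishes at k = 3, so the series with the parity of 3 terminates at degree 3.
Standard normalization (P_n(1) = 1): leading coefficient (2n)!/(2^n (n!)^2) = 720/(8*36) = 5/2, so a_3 = 5/2. Work downward with a_k = (k+1)(k+2) a_{k+2} / ((k - 3)(k + 4)):
  a_1 = (2)(3)(5/2) / ((1 - 3)(1 + 4)) = 15/(-10) = -3/2
Hence P_3(x) = 5 x^3/2 - 3 x/2.

P_3(x); series = 5 x^3/2 - 3 x/2


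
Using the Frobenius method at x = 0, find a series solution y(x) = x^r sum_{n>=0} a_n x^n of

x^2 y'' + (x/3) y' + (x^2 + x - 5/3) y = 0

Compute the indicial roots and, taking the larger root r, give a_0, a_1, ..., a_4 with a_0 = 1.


Write in Frobenius form y'' + (p(x)/x) y' + (q(x)/x^2) y = 0:
  p(x) = 1/3,  q(x) = x^2 + x - 5/3.
Indicial equation: r(r-1) + (1/3) r + (-5/3) = 0 -> roots r_1 = 5/3, r_2 = -1.
Take r = r_1 = 5/3. Let y(x) = x^r sum_{n>=0} a_n x^n with a_0 = 1.
Substitute y = x^r sum a_n x^n and match x^{r+n}. The recurrence is
  D(n) a_n + 1 a_{n-1} + 1 a_{n-2} = 0,  where D(n) = (r+n)(r+n-1) + (1/3)(r+n) + (-5/3).
  a_n = [-1 a_{n-1} - 1 a_{n-2}] / D(n).
Since the indicial polynomial factors as (r - r_1)(r - r_2), D(n) = (r_1 + n - r_1)(r_1 + n - r_2) = n(n + 8/3).
Evaluating step by step (a_0 = 1):
  n = 1: D(1) = 1(1 + 8/3) = 11/3; numerator = -1(1) = -1; a_1 = (-1)/(11/3) = -3/11
  n = 2: D(2) = 2(2 + 8/3) = 28/3; numerator = -1(-3/11) - 1(1) = -8/11; a_2 = (-8/11)/(28/3) = -6/77
  n = 3: D(3) = 3(3 + 8/3) = 17; numerator = -1(-6/77) - 1(-3/11) = 27/77; a_3 = (27/77)/(17) = 27/1309
  n = 4: D(4) = 4(4 + 8/3) = 80/3; numerator = -1(27/1309) - 1(-6/77) = 75/1309; a_4 = (75/1309)/(80/3) = 45/20944

r = 5/3; a_0 = 1; a_1 = -3/11; a_2 = -6/77; a_3 = 27/1309; a_4 = 45/20944


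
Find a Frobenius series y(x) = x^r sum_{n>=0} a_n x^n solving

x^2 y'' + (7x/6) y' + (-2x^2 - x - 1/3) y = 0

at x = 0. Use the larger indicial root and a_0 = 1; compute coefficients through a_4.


Write in Frobenius form y'' + (p(x)/x) y' + (q(x)/x^2) y = 0:
  p(x) = 7/6,  q(x) = -2x^2 - x - 1/3.
Indicial equation: r(r-1) + (7/6) r + (-1/3) = 0 -> roots r_1 = 1/2, r_2 = -2/3.
Take r = r_1 = 1/2. Let y(x) = x^r sum_{n>=0} a_n x^n with a_0 = 1.
Substitute y = x^r sum a_n x^n and match x^{r+n}. The recurrence is
  D(n) a_n - 1 a_{n-1} - 2 a_{n-2} = 0,  where D(n) = (r+n)(r+n-1) + (7/6)(r+n) + (-1/3).
  a_n = [1 a_{n-1} + 2 a_{n-2}] / D(n).
Since the indicial polynomial factors as (r - r_1)(r - r_2), D(n) = (r_1 + n - r_1)(r_1 + n - r_2) = n(n + 7/6).
Evaluating step by step (a_0 = 1):
  n = 1: D(1) = 1(1 + 7/6) = 13/6; numerator = 1(1) = 1; a_1 = (1)/(13/6) = 6/13
  n = 2: D(2) = 2(2 + 7/6) = 19/3; numerator = 1(6/13) + 2(1) = 32/13; a_2 = (32/13)/(19/3) = 96/247
  n = 3: D(3) = 3(3 + 7/6) = 25/2; numerator = 1(96/247) + 2(6/13) = 324/247; a_3 = (324/247)/(25/2) = 648/6175
  n = 4: D(4) = 4(4 + 7/6) = 62/3; numerator = 1(648/6175) + 2(96/247) = 5448/6175; a_4 = (5448/6175)/(62/3) = 8172/191425

r = 1/2; a_0 = 1; a_1 = 6/13; a_2 = 96/247; a_3 = 648/6175; a_4 = 8172/191425


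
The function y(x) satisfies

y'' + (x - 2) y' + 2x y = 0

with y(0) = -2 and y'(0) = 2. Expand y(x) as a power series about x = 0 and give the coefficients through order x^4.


Ansatz: y(x) = sum_{n>=0} a_n x^n, so y'(x) = sum_{n>=1} n a_n x^(n-1) and y''(x) = sum_{n>=2} n(n-1) a_n x^(n-2).
Substitute into P(x) y'' + Q(x) y' + R(x) y = 0 with P(x) = 1, Q(x) = x - 2, R(x) = 2x, and match powers of x.
Initial conditions: a_0 = -2, a_1 = 2.
Setting the coefficient of each power of x to zero and solving order by order (substituting the coefficients already found):
  x^0: 2 a_2 - 2 a_1 = 0  ->  2 a_2 = 2 a_1 = 4  ->  a_2 = 2
  x^1: 6 a_3 - 4 a_2 + a_1 + 2 a_0 = 0  ->  6 a_3 = 4 a_2 - a_1 - 2 a_0 = 10  ->  a_3 = 5/3
  x^2: 12 a_4 - 6 a_3 + 2 a_2 + 2 a_1 = 0  ->  12 a_4 = 6 a_3 - 2 a_2 - 2 a_1 = 2  ->  a_4 = 1/6
Truncated series: y(x) = -2 + 2 x + 2 x^2 + (5/3) x^3 + (1/6) x^4 + O(x^5).

a_0 = -2; a_1 = 2; a_2 = 2; a_3 = 5/3; a_4 = 1/6


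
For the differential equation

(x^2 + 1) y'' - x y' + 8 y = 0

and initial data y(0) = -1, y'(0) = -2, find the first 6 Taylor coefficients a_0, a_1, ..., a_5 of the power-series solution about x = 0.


Ansatz: y(x) = sum_{n>=0} a_n x^n, so y'(x) = sum_{n>=1} n a_n x^(n-1) and y''(x) = sum_{n>=2} n(n-1) a_n x^(n-2).
Substitute into P(x) y'' + Q(x) y' + R(x) y = 0 with P(x) = x^2 + 1, Q(x) = -x, R(x) = 8, and match powers of x.
Initial conditions: a_0 = -1, a_1 = -2.
Setting the coefficient of each power of x to zero and solving order by order (substituting the coefficients already found):
  x^0: 2 a_2 + 8 a_0 = 0  ->  2 a_2 = -8 a_0 = 8  ->  a_2 = 4
  x^1: 6 a_3 + 7 a_1 = 0  ->  6 a_3 = -7 a_1 = 14  ->  a_3 = 7/3
  x^2: 12 a_4 + 8 a_2 = 0  ->  12 a_4 = -8 a_2 = -32  ->  a_4 = -8/3
  x^3: 20 a_5 + 11 a_3 = 0  ->  20 a_5 = -11 a_3 = -77/3  ->  a_5 = -77/60
Truncated series: y(x) = -1 - 2 x + 4 x^2 + (7/3) x^3 - (8/3) x^4 - (77/60) x^5 + O(x^6).

a_0 = -1; a_1 = -2; a_2 = 4; a_3 = 7/3; a_4 = -8/3; a_5 = -77/60


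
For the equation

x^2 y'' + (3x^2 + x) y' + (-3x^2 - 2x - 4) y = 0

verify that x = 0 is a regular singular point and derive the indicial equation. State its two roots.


Divide by x^2 to reach normal form y'' + P_1(x) y' + P_2(x) y = 0 with P_1(x) = 3 + 1/x and P_2(x) = -3 - 2/x - 4/x^2.
x = 0 is a singular point because the y'-coefficient 3 + 1/x has a pole at x = 0 and the y-coefficient -3 - 2/x - 4/x^2 has a pole at x = 0.
It is a regular singular point because x P_1(x) = p(x) = 3x + 1 and x^2 P_2(x) = q(x) = -3x^2 - 2x - 4 are polynomials, hence analytic at x = 0.
p(0) = 1,  q(0) = -4.
Indicial equation: r(r-1) + p(0) r + q(0) = 0, i.e. r^2 + (p(0) - 1) r + q(0) = 0, i.e. r^2 - 4 = 0.
Discriminant: (0)^2 - 4(-4) = 16, so r = (0 ± 4)/2.
Solving: r_1 = 2, r_2 = -2.

indicial: r^2 - 4 = 0; roots r_1 = 2, r_2 = -2


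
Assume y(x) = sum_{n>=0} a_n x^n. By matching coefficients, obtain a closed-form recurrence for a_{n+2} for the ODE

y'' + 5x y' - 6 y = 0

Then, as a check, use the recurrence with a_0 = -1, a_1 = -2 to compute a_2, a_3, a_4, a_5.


Substitute y = sum_n a_n x^n.
y''(x) has coefficient (n+2)(n+1) a_{n+2} at x^n;
5 x y'(x) has coefficient 5 n a_n at x^n (shift);
-6 y(x) has coefficient -6 a_n at x^n.
Matching x^n: (n+2)(n+1) a_{n+2} + (5n - 6) a_n = 0.
Thus a_{n+2} = (-5n + 6) / ((n+1)(n+2)) * a_n.

Check with a_0 = -1, a_1 = -2 (apply the recurrence for n = 0, 1, 2, 3): a_0 = -1, a_1 = -2, a_2 = -3, a_3 = -1/3, a_4 = 1, a_5 = 3/20.

a_(n+2) = (-5n + 6) / ((n+1)(n+2)) * a_n; check: a_0 = -1, a_1 = -2, a_2 = -3, a_3 = -1/3, a_4 = 1, a_5 = 3/20


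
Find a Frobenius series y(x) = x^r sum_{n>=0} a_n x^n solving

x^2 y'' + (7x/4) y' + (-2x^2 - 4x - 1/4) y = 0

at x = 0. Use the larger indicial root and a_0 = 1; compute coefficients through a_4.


Write in Frobenius form y'' + (p(x)/x) y' + (q(x)/x^2) y = 0:
  p(x) = 7/4,  q(x) = -2x^2 - 4x - 1/4.
Indicial equation: r(r-1) + (7/4) r + (-1/4) = 0 -> roots r_1 = 1/4, r_2 = -1.
Take r = r_1 = 1/4. Let y(x) = x^r sum_{n>=0} a_n x^n with a_0 = 1.
Substitute y = x^r sum a_n x^n and match x^{r+n}. The recurrence is
  D(n) a_n - 4 a_{n-1} - 2 a_{n-2} = 0,  where D(n) = (r+n)(r+n-1) + (7/4)(r+n) + (-1/4).
  a_n = [4 a_{n-1} + 2 a_{n-2}] / D(n).
Since the indicial polynomial factors as (r - r_1)(r - r_2), D(n) = (r_1 + n - r_1)(r_1 + n - r_2) = n(n + 5/4).
Evaluating step by step (a_0 = 1):
  n = 1: D(1) = 1(1 + 5/4) = 9/4; numerator = 4(1) = 4; a_1 = (4)/(9/4) = 16/9
  n = 2: D(2) = 2(2 + 5/4) = 13/2; numerator = 4(16/9) + 2(1) = 82/9; a_2 = (82/9)/(13/2) = 164/117
  n = 3: D(3) = 3(3 + 5/4) = 51/4; numerator = 4(164/117) + 2(16/9) = 1072/117; a_3 = (1072/117)/(51/4) = 4288/5967
  n = 4: D(4) = 4(4 + 5/4) = 21; numerator = 4(4288/5967) + 2(164/117) = 33880/5967; a_4 = (33880/5967)/(21) = 4840/17901

r = 1/4; a_0 = 1; a_1 = 16/9; a_2 = 164/117; a_3 = 4288/5967; a_4 = 4840/17901


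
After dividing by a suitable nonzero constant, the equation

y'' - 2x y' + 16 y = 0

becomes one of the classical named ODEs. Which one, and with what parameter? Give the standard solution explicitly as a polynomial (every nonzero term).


The equation is already in a standard form:  y'' - 2x y' + 16 y = 0.
This matches the Hermite equation y'' - 2x y' + 2n y = 0 with 2n = 16, so n = 8; the polynomial solution is H_8(x).
With y = sum_k a_k x^k, matching x^k gives (k+2)(k+1) a_{k+2} = 2(k - n) a_k = 2(k - 8) a_k. The right side vanishes at k = 8, so the series with the parity of 8 terminates at degree 8.
Standard normalization: leading coefficient of H_n is 2^n, so a_8 = 2^8 = 256. Work downward with a_k = (k+1)(k+2) a_{k+2} / (2(k - n)):
  a_6 = (7)(8)(256) / (2(6 - 8)) = 14336/(-4) = -3584
  a_4 = (5)(6)(-3584) / (2(4 - 8)) = -107520/(-8) = 13440
  a_2 = (3)(4)(13440) / (2(2 - 8)) = 161280/(-12) = -13440
  a_0 = (1)(2)(-13440) / (2(0 - 8)) = -26880/(-16) = 1680
Hence H_8(x) = 256 x^8 - 3584 x^6 + 13440 x^4 - 13440 x^2 + 1680.

H_8(x); series = 256 x^8 - 3584 x^6 + 13440 x^4 - 13440 x^2 + 1680


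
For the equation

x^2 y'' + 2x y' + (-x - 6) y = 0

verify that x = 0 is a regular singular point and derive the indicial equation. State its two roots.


Divide by x^2 to reach normal form y'' + P_1(x) y' + P_2(x) y = 0 with P_1(x) = 2/x and P_2(x) = -1/x - 6/x^2.
x = 0 is a singular point because the y'-coefficient 2/x has a pole at x = 0 and the y-coefficient -1/x - 6/x^2 has a pole at x = 0.
It is a regular singular point because x P_1(x) = p(x) = 2 and x^2 P_2(x) = q(x) = -x - 6 are polynomials, hence analytic at x = 0.
p(0) = 2,  q(0) = -6.
Indicial equation: r(r-1) + p(0) r + q(0) = 0, i.e. r^2 + (p(0) - 1) r + q(0) = 0, i.e. r^2 + 1 r - 6 = 0.
Discriminant: (1)^2 - 4(-6) = 25, so r = (-1 ± 5)/2.
Solving: r_1 = 2, r_2 = -3.

indicial: r^2 + 1 r - 6 = 0; roots r_1 = 2, r_2 = -3


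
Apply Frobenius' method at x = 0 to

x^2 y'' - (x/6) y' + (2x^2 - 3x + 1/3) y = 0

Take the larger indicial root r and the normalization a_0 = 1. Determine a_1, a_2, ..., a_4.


Write in Frobenius form y'' + (p(x)/x) y' + (q(x)/x^2) y = 0:
  p(x) = -1/6,  q(x) = 2x^2 - 3x + 1/3.
Indicial equation: r(r-1) + (-1/6) r + (1/3) = 0 -> roots r_1 = 2/3, r_2 = 1/2.
Take r = r_1 = 2/3. Let y(x) = x^r sum_{n>=0} a_n x^n with a_0 = 1.
Substitute y = x^r sum a_n x^n and match x^{r+n}. The recurrence is
  D(n) a_n - 3 a_{n-1} + 2 a_{n-2} = 0,  where D(n) = (r+n)(r+n-1) + (-1/6)(r+n) + (1/3).
  a_n = [3 a_{n-1} - 2 a_{n-2}] / D(n).
Since the indicial polynomial factors as (r - r_1)(r - r_2), D(n) = (r_1 + n - r_1)(r_1 + n - r_2) = n(n + 1/6).
Evaluating step by step (a_0 = 1):
  n = 1: D(1) = 1(1 + 1/6) = 7/6; numerator = 3(1) = 3; a_1 = (3)/(7/6) = 18/7
  n = 2: D(2) = 2(2 + 1/6) = 13/3; numerator = 3(18/7) - 2(1) = 40/7; a_2 = (40/7)/(13/3) = 120/91
  n = 3: D(3) = 3(3 + 1/6) = 19/2; numerator = 3(120/91) - 2(18/7) = -108/91; a_3 = (-108/91)/(19/2) = -216/1729
  n = 4: D(4) = 4(4 + 1/6) = 50/3; numerator = 3(-216/1729) - 2(120/91) = -744/247; a_4 = (-744/247)/(50/3) = -1116/6175

r = 2/3; a_0 = 1; a_1 = 18/7; a_2 = 120/91; a_3 = -216/1729; a_4 = -1116/6175


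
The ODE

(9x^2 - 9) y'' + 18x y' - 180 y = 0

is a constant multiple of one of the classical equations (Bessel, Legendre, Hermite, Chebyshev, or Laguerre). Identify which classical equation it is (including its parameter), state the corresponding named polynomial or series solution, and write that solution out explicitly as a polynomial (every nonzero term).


All three coefficients share the factor -9; dividing through by -9 gives  (1 - x^2) y'' - 2x y' + 20 y = 0.
This matches the Legendre equation (1 - x^2) y'' - 2x y' + n(n+1) y = 0 (note the -2x y' term) with n(n+1) = 20, so n = 4; the polynomial solution is P_4(x).
With y = sum_k a_k x^k, matching x^k gives (k+2)(k+1) a_{k+2} = [k(k+1) - n(n+1)] a_k = (k - 4)(k + 5) a_k. The right side vanishes at k = 4, so the series with the parity of 4 terminates at degree 4.
Standard normalization (P_n(1) = 1): leading coefficient (2n)!/(2^n (n!)^2) = 40320/(16*576) = 35/8, so a_4 = 35/8. Work downward with a_k = (k+1)(k+2) a_{k+2} / ((k - 4)(k + 5)):
  a_2 = (3)(4)(35/8) / ((2 - 4)(2 + 5)) = (105/2)/(-14) = -15/4
  a_0 = (1)(2)(-15/4) / ((0 - 4)(0 + 5)) = (-15/2)/(-20) = 3/8
Hence P_4(x) = 35 x^4/8 - 15 x^2/4 + 3/8.

P_4(x); series = 35 x^4/8 - 15 x^2/4 + 3/8


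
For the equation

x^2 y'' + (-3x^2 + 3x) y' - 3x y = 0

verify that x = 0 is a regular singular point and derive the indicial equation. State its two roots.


Divide by x^2 to reach normal form y'' + P_1(x) y' + P_2(x) y = 0 with P_1(x) = -3 + 3/x and P_2(x) = -3/x.
x = 0 is a singular point because the y'-coefficient -3 + 3/x has a pole at x = 0 and the y-coefficient -3/x has a pole at x = 0.
It is a regular singular point because x P_1(x) = p(x) = 3 - 3x and x^2 P_2(x) = q(x) = -3x are polynomials, hence analytic at x = 0.
p(0) = 3,  q(0) = 0.
Indicial equation: r(r-1) + p(0) r + q(0) = 0, i.e. r^2 + (p(0) - 1) r + q(0) = 0, i.e. r^2 + 2 r = 0.
Discriminant: (2)^2 - 4(0) = 4, so r = (-2 ± 2)/2.
Solving: r_1 = 0, r_2 = -2.

indicial: r^2 + 2 r = 0; roots r_1 = 0, r_2 = -2


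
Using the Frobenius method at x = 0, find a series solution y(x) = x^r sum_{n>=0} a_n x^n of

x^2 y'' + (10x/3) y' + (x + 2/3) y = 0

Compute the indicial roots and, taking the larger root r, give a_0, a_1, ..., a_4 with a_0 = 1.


Write in Frobenius form y'' + (p(x)/x) y' + (q(x)/x^2) y = 0:
  p(x) = 10/3,  q(x) = x + 2/3.
Indicial equation: r(r-1) + (10/3) r + (2/3) = 0 -> roots r_1 = -1/3, r_2 = -2.
Take r = r_1 = -1/3. Let y(x) = x^r sum_{n>=0} a_n x^n with a_0 = 1.
Substitute y = x^r sum a_n x^n and match x^{r+n}. The recurrence is
  D(n) a_n + 1 a_{n-1} = 0,  where D(n) = (r+n)(r+n-1) + (10/3)(r+n) + (2/3).
  a_n = -1 / D(n) * a_{n-1}.
Since the indicial polynomial factors as (r - r_1)(r - r_2), D(n) = (r_1 + n - r_1)(r_1 + n - r_2) = n(n + 5/3).
Evaluating step by step (a_0 = 1):
  n = 1: D(1) = 1(1 + 5/3) = 8/3; numerator = -1(1) = -1; a_1 = (-1)/(8/3) = -3/8
  n = 2: D(2) = 2(2 + 5/3) = 22/3; numerator = -1(-3/8) = 3/8; a_2 = (3/8)/(22/3) = 9/176
  n = 3: D(3) = 3(3 + 5/3) = 14; numerator = -1(9/176) = -9/176; a_3 = (-9/176)/(14) = -9/2464
  n = 4: D(4) = 4(4 + 5/3) = 68/3; numerator = -1(-9/2464) = 9/2464; a_4 = (9/2464)/(68/3) = 27/167552

r = -1/3; a_0 = 1; a_1 = -3/8; a_2 = 9/176; a_3 = -9/2464; a_4 = 27/167552
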